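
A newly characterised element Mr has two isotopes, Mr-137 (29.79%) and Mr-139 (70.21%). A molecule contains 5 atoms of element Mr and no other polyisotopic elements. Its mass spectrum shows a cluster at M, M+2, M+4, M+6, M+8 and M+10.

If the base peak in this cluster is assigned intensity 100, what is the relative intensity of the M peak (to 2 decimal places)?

(0.2979 + 0.7021)^5 gives M 0.0023, M+2 0.0276, M+4 0.1303, M+6 0.3071, M+8 0.3619, M+10 0.1706; the largest is M+8.
P(M+8) = C(5,4) × 0.2979^1 × 0.7021^4 = 5 × 0.2979 × 0.24299419 = 0.361940 (base)
P(M) = C(5,0) × 0.2979^5 × 0.7021^0 = 1 × 0.00234613 × 1.0000 = 0.002346
Relative intensity = 0.002346 / 0.361940 × 100 = 0.65

0.65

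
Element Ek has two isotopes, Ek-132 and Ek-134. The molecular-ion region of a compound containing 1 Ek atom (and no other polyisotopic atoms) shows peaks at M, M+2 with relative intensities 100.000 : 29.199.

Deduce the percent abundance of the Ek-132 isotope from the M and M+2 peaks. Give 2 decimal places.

77.40%

If p is the fraction of Ek that is Ek-132, then I(M+2)/I(M) = [C(1,1)·p^0·(1−p)] / p^1 = 1·(1−p)/p = 29.199/100.000 = 0.2920
(1−p)/p = 0.2920/1 = 0.2920  ⇒  p = 1/(1 + 0.2920) = 0.7740
Ek-132: 77.40%, Ek-134: 22.60%.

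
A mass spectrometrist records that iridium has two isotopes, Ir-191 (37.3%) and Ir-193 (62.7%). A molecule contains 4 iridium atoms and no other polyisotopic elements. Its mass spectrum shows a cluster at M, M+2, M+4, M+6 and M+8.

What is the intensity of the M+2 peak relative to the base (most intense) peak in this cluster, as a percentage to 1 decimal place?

Binomial terms of (0.373 + 0.627)^4: M 0.0194, M+2 0.1302, M+4 0.3282, M+6 0.3678, M+8 0.1546 → M+6 is the base peak.
P(M+6) = C(4,3) × 0.373^1 × 0.627^3 = 4 × 0.3730 × 0.24649188 = 0.367766 (base)
P(M+2) = C(4,1) × 0.373^3 × 0.627^1 = 4 × 0.05189512 × 0.6270 = 0.130153
Relative intensity = 0.130153 / 0.367766 × 100 = 35.4

35.4%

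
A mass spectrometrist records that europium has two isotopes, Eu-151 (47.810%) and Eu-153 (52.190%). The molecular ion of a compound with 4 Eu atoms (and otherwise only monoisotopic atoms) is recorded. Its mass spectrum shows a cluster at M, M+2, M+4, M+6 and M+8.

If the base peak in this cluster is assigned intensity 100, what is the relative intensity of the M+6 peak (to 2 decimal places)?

Term probabilities: M 0.0522, M+2 0.2281, M+4 0.3736, M+6 0.2719, M+8 0.0742. Base peak = M+4.
P(M+4) = C(4,2) × 0.47810^2 × 0.52190^2 = 6 × 0.22857961 × 0.27237961 = 0.373563 (base)
P(M+6) = C(4,3) × 0.47810^1 × 0.52190^3 = 4 × 0.4781 × 0.14215492 = 0.271857
Relative intensity = 0.271857 / 0.373563 × 100 = 72.77

72.77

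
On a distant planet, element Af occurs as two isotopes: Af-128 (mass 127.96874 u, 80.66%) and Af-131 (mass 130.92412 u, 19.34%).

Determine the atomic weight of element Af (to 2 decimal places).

The abundance-weighted mean is 0.8066 × 127.96874 + 0.1934 × 130.92412
= 103.219586 + 25.320725 = 128.540311 u

128.54 u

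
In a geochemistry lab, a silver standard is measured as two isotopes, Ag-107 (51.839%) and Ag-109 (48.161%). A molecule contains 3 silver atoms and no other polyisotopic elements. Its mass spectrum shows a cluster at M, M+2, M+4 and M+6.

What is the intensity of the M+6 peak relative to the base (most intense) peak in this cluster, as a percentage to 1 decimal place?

Binomial terms of (0.51839 + 0.48161)^3: M 0.1393, M+2 0.3883, M+4 0.3607, M+6 0.1117 → M+2 is the base peak.
P(M+2) = C(3,1) × 0.51839^2 × 0.48161^1 = 3 × 0.26872819 × 0.48161 = 0.388267 (base)
P(M+6) = C(3,3) × 0.51839^0 × 0.48161^3 = 1 × 1.0000 × 0.11170857 = 0.111709
Relative intensity = 0.111709 / 0.388267 × 100 = 28.8

28.8%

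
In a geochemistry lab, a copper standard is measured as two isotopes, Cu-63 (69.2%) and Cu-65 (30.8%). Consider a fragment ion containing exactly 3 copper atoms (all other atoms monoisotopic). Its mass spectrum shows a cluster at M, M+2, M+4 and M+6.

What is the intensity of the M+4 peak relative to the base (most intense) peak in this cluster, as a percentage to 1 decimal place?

Binomial terms of (0.692 + 0.308)^3: M 0.3314, M+2 0.4425, M+4 0.1969, M+6 0.0292 → M+2 is the base peak.
P(M+2) = C(3,1) × 0.692^2 × 0.308^1 = 3 × 0.478864 × 0.3080 = 0.442470 (base)
P(M+4) = C(3,2) × 0.692^1 × 0.308^2 = 3 × 0.6920 × 0.094864 = 0.196938
Relative intensity = 0.196938 / 0.442470 × 100 = 44.5

44.5%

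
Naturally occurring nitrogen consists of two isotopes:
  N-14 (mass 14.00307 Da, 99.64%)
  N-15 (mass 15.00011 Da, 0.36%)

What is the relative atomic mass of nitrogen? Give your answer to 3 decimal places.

Ar = Σ fᵢ·mᵢ = 0.9964 × 14.00307 + 0.0036 × 15.00011
= 13.952659 + 0.054000 = 14.006659 Da

14.007 Da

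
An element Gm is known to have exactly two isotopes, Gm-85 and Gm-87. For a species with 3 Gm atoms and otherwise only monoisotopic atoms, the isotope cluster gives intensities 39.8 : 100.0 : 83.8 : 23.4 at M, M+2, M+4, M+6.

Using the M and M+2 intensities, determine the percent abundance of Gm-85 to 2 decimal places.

Let p = fractional abundance of Gm-85. I(M+2)/I(M) = [C(3,1)·p^2·(1−p)] / p^3 = 3·(1−p)/p = 100.0/39.8 = 2.5126
(1−p)/p = 2.5126/3 = 0.8375  ⇒  p = 1/(1 + 0.8375) = 0.5442
Gm-85: 54.42%, Gm-87: 45.58%.

54.42%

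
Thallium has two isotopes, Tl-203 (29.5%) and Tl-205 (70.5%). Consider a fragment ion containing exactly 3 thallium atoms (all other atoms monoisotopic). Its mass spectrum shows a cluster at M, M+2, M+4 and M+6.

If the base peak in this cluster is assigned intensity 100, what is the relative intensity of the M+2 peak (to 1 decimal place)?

41.8

(0.295 + 0.705)^3 gives M 0.0257, M+2 0.1841, M+4 0.4399, M+6 0.3504; the largest is M+4.
P(M+4) = C(3,2) × 0.295^1 × 0.705^2 = 3 × 0.2950 × 0.497025 = 0.439867 (base)
P(M+2) = C(3,1) × 0.295^2 × 0.705^1 = 3 × 0.087025 × 0.7050 = 0.184058
Relative intensity = 0.184058 / 0.439867 × 100 = 41.8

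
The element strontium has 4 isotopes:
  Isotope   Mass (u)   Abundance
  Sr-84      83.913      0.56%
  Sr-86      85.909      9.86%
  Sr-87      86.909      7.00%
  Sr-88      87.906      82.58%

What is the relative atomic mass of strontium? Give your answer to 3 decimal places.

Ar = Σ fᵢ·mᵢ = 0.0056 × 83.913 + 0.0986 × 85.909 + 0.0700 × 86.909 + 0.8258 × 87.906
= 0.4699 + 8.4706 + 6.0836 + 72.5928 = 87.6169 u

87.617 u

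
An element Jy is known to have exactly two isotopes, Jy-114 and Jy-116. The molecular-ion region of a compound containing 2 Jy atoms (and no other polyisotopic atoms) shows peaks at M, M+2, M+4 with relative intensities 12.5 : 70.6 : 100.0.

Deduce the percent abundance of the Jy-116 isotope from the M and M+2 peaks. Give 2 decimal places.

Write p for the Jy-114 fraction. I(M+2)/I(M) = [C(2,1)·p^1·(1−p)] / p^2 = 2·(1−p)/p = 70.6/12.5 = 5.6480
(1−p)/p = 5.6480/2 = 2.8240  ⇒  p = 1/(1 + 2.8240) = 0.2615
Jy-114: 26.15%, Jy-116: 73.85%.

73.85%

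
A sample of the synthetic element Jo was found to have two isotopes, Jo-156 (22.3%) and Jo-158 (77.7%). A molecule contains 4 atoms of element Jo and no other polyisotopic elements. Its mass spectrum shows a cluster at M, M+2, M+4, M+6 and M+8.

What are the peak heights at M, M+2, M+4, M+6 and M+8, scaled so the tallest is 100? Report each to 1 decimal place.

The 4 Jo atoms are independent, so intensities follow the terms of (0.223 + 0.777)^4.
P(M) = 0.223^4 = 0.002473
P(M+2) = 4 × 0.223^3 × 0.777^1 = 0.034466
P(M+4) = 6 × 0.223^2 × 0.777^2 = 0.180137
P(M+6) = 4 × 0.223^1 × 0.777^3 = 0.418435
P(M+8) = 0.777^4 = 0.364489
The M+6 peak is largest (0.418435); scaling to 100 gives 0.6 : 8.2 : 43.1 : 100.0 : 87.1.

0.6 : 8.2 : 43.1 : 100.0 : 87.1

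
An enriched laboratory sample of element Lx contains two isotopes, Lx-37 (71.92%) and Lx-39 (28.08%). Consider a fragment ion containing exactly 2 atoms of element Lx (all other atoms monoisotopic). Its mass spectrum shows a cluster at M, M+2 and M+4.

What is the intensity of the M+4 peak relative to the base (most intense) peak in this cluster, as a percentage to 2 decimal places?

(0.7192 + 0.2808)^2 gives M 0.5172, M+2 0.4039, M+4 0.0788; the largest is M.
P(M) = C(2,0) × 0.7192^2 × 0.2808^0 = 1 × 0.51724864 × 1.0000 = 0.517249 (base)
P(M+4) = C(2,2) × 0.7192^0 × 0.2808^2 = 1 × 1.0000 × 0.07884864 = 0.078849
Relative intensity = 0.078849 / 0.517249 × 100 = 15.24

15.24%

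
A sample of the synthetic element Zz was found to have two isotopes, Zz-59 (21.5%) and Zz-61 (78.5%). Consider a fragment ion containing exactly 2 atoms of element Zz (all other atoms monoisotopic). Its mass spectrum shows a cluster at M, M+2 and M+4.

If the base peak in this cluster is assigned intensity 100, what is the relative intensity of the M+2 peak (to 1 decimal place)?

54.8

Term probabilities: M 0.0462, M+2 0.3376, M+4 0.6162. Base peak = M+4.
P(M+4) = C(2,2) × 0.215^0 × 0.785^2 = 1 × 1.0000 × 0.616225 = 0.616225 (base)
P(M+2) = C(2,1) × 0.215^1 × 0.785^1 = 2 × 0.2150 × 0.7850 = 0.337550
Relative intensity = 0.337550 / 0.616225 × 100 = 54.8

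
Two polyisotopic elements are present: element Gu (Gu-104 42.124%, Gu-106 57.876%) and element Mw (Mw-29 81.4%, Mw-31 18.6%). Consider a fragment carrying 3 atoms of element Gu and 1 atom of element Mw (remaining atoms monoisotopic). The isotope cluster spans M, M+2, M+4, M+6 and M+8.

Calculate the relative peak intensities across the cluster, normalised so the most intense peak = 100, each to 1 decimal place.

15.1 : 65.9 : 100.0 : 58.9 : 9.0

Element Gu pattern (n=3): 0.07474615 : 0.30809097 : 0.42329962 : 0.19386327
Element Mw pattern (n=1): 0.8140 : 0.1860
Convolve the two distributions (both contribute in 2-u steps):
  M: 0.07474615×0.8140 = 0.060843
  M+2: 0.07474615×0.1860 + 0.30809097×0.8140 = 0.264689
  M+4: 0.30809097×0.1860 + 0.42329962×0.8140 = 0.401871
  M+6: 0.42329962×0.1860 + 0.19386327×0.8140 = 0.236538
  M+8: 0.19386327×0.1860 = 0.036059
Scale to base peak (0.401871) = 100: 15.1 : 65.9 : 100.0 : 58.9 : 9.0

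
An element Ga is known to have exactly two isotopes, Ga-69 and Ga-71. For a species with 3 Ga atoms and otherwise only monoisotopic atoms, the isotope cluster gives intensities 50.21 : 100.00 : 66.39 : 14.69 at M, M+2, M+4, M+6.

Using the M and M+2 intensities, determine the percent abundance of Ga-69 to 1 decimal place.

60.1%

Let p = fractional abundance of Ga-69. I(M+2)/I(M) = [C(3,1)·p^2·(1−p)] / p^3 = 3·(1−p)/p = 100.00/50.21 = 1.9916
(1−p)/p = 1.9916/3 = 0.6639  ⇒  p = 1/(1 + 0.6639) = 0.6010
Ga-69: 60.1%, Ga-71: 39.9%.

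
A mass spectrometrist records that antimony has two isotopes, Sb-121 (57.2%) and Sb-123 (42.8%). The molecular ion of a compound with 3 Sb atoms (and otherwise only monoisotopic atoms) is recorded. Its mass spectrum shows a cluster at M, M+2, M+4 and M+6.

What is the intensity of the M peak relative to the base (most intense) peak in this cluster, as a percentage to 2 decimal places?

44.55%

(0.572 + 0.428)^3 gives M 0.1871, M+2 0.4201, M+4 0.3143, M+6 0.0784; the largest is M+2.
P(M+2) = C(3,1) × 0.572^2 × 0.428^1 = 3 × 0.327184 × 0.4280 = 0.420104 (base)
P(M) = C(3,0) × 0.572^3 × 0.428^0 = 1 × 0.18714925 × 1.0000 = 0.187149
Relative intensity = 0.187149 / 0.420104 × 100 = 44.55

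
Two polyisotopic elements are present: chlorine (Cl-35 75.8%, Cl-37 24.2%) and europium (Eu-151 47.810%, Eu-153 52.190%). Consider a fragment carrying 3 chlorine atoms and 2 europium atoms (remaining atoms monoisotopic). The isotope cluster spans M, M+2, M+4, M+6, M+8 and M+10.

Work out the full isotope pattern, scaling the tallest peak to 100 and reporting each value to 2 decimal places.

27.87 : 87.53 : 100.00 : 51.32 : 12.13 : 1.08

Chlorine pattern (n=3): 0.43551951 : 0.41713346 : 0.13317454 : 0.01417249
Europium pattern (n=2): 0.22857961 : 0.49904078 : 0.27237961
Convolve the two distributions (both contribute in 2-u steps):
  M: 0.43551951×0.22857961 = 0.099551
  M+2: 0.43551951×0.49904078 + 0.41713346×0.22857961 = 0.312690
  M+4: 0.43551951×0.27237961 + 0.41713346×0.49904078 + 0.13317454×0.22857961 = 0.357234
  M+6: 0.41713346×0.27237961 + 0.13317454×0.49904078 + 0.01417249×0.22857961 = 0.183318
  M+8: 0.13317454×0.27237961 + 0.01417249×0.49904078 = 0.043347
  M+10: 0.01417249×0.27237961 = 0.003860
Scale to base peak (0.357234) = 100: 27.87 : 87.53 : 100.00 : 51.32 : 12.13 : 1.08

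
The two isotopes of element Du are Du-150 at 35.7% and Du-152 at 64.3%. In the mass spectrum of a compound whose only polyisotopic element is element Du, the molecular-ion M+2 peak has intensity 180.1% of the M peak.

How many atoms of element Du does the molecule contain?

1

With n Du atoms, P(M+2)/P(M) = C(n,1)·p^(n−1)q / p^n = n·q/p = n · 0.643/0.357.
n = 1.801 × 0.357/0.643 = 1.00 ≈ 1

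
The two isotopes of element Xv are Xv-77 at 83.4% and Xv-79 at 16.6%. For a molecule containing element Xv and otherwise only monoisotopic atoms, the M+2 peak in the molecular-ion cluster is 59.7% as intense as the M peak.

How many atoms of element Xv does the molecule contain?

For n independent Xv atoms, I(M+2)/I(M) = n · (abundance Xv-79) / (abundance Xv-77) = n · 0.166/0.834.
n = 0.597 × 0.834/0.166 = 3.00 ≈ 3

3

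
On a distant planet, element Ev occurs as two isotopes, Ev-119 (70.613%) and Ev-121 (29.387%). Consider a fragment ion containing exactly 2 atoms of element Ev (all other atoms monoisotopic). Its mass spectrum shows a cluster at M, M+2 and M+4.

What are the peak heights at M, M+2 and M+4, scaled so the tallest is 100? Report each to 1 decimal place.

Expanding (0.70613 + 0.29387)^2:
P(M) = 0.70613^2 = 0.498620
P(M+2) = 2 × 0.70613^1 × 0.29387^1 = 0.415021
P(M+4) = 0.29387^2 = 0.086360
The M peak is largest (0.498620); scaling to 100 gives 100.0 : 83.2 : 17.3.

100.0 : 83.2 : 17.3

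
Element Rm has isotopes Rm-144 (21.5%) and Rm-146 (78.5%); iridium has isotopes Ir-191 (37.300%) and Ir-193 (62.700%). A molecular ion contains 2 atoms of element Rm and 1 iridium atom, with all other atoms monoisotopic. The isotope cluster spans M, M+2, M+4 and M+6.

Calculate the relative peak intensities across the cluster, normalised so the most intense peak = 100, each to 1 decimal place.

3.9 : 35.1 : 100.0 : 87.5

Element Rm pattern (n=2): 0.046225 : 0.33755 : 0.616225
Iridium pattern (n=1): 0.3730 : 0.6270
Convolve the two distributions (both contribute in 2-u steps):
  M: 0.046225×0.3730 = 0.017242
  M+2: 0.046225×0.6270 + 0.33755×0.3730 = 0.154889
  M+4: 0.33755×0.6270 + 0.616225×0.3730 = 0.441496
  M+6: 0.616225×0.6270 = 0.386373
Scale to base peak (0.441496) = 100: 3.9 : 35.1 : 100.0 : 87.5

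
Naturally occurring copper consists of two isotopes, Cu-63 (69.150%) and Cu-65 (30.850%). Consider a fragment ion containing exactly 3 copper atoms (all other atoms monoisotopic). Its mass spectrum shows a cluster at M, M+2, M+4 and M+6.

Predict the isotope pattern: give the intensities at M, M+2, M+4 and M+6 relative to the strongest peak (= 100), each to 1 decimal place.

74.7 : 100.0 : 44.6 : 6.6

The 3 Cu atoms are independent, so intensities follow the terms of (0.69150 + 0.30850)^3.
P(M) = 0.69150^3 = 0.330656
P(M+2) = 3 × 0.69150^2 × 0.30850^1 = 0.442548
P(M+4) = 3 × 0.69150^1 × 0.30850^2 = 0.197435
P(M+6) = 0.30850^3 = 0.029361
The M+2 peak is largest (0.442548); scaling to 100 gives 74.7 : 100.0 : 44.6 : 6.6.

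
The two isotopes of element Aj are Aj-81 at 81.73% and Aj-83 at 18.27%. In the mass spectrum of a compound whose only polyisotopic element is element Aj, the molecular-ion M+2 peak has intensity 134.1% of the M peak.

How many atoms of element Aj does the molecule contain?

6

With n Aj atoms, P(M+2)/P(M) = C(n,1)·p^(n−1)q / p^n = n·q/p = n · 0.1827/0.8173.
n = 1.341 × 0.8173/0.1827 = 6.00 ≈ 6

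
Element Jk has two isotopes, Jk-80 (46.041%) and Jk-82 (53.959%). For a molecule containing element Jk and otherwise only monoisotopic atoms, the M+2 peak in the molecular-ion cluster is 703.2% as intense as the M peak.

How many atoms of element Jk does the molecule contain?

6

For n independent Jk atoms, I(M+2)/I(M) = n · (abundance Jk-82) / (abundance Jk-80) = n · 0.53959/0.46041.
n = 7.032 × 0.46041/0.53959 = 6.00 ≈ 6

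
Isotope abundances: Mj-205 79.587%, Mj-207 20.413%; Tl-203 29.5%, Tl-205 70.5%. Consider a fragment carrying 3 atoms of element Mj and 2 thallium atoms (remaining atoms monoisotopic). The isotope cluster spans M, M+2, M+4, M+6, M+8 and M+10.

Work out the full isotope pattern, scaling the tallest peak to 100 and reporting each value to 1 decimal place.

10.4 : 57.9 : 100.0 : 55.9 : 12.6 : 1.0

Element Mj pattern (n=3): 0.50411127 : 0.38789337 : 0.09948946 : 0.0085059
Thallium pattern (n=2): 0.087025 : 0.41595 : 0.497025
Convolve the two distributions (both contribute in 2-u steps):
  M: 0.50411127×0.087025 = 0.043870
  M+2: 0.50411127×0.41595 + 0.38789337×0.087025 = 0.243442
  M+4: 0.50411127×0.497025 + 0.38789337×0.41595 + 0.09948946×0.087025 = 0.420558
  M+6: 0.38789337×0.497025 + 0.09948946×0.41595 + 0.0085059×0.087025 = 0.234916
  M+8: 0.09948946×0.497025 + 0.0085059×0.41595 = 0.052987
  M+10: 0.0085059×0.497025 = 0.004228
Scale to base peak (0.420558) = 100: 10.4 : 57.9 : 100.0 : 55.9 : 12.6 : 1.0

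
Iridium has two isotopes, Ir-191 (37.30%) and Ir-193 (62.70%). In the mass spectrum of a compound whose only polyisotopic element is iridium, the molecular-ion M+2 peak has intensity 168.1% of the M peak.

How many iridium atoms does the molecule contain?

1

For n independent Ir atoms, I(M+2)/I(M) = n · (abundance Ir-193) / (abundance Ir-191) = n · 0.6270/0.3730.
n = 1.681 × 0.3730/0.6270 = 1.00 ≈ 1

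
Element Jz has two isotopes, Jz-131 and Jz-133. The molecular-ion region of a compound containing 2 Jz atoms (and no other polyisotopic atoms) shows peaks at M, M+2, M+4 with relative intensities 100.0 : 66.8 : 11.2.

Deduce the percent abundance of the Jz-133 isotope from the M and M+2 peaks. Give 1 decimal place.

If p is the fraction of Jz that is Jz-131, then I(M+2)/I(M) = [C(2,1)·p^1·(1−p)] / p^2 = 2·(1−p)/p = 66.8/100.0 = 0.6680
(1−p)/p = 0.6680/2 = 0.3340  ⇒  p = 1/(1 + 0.3340) = 0.7496
Jz-131: 75.0%, Jz-133: 25.0%.

25.0%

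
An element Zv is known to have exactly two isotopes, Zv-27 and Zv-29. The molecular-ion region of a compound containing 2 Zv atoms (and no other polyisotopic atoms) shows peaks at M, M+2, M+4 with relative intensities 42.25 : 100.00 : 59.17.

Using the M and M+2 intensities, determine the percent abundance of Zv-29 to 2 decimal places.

Write p for the Zv-27 fraction. I(M+2)/I(M) = [C(2,1)·p^1·(1−p)] / p^2 = 2·(1−p)/p = 100.00/42.25 = 2.3669
(1−p)/p = 2.3669/2 = 1.1834  ⇒  p = 1/(1 + 1.1834) = 0.4580
Zv-27: 45.80%, Zv-29: 54.20%.

54.20%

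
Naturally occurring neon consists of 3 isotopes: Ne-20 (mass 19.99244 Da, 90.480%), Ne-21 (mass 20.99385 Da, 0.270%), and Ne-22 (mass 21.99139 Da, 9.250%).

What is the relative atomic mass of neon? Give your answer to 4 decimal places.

The abundance-weighted mean is 0.90480 × 19.99244 + 0.00270 × 20.99385 + 0.09250 × 21.99139
= 18.089160 + 0.056683 + 2.034204 = 20.180047 Da

20.1800 Da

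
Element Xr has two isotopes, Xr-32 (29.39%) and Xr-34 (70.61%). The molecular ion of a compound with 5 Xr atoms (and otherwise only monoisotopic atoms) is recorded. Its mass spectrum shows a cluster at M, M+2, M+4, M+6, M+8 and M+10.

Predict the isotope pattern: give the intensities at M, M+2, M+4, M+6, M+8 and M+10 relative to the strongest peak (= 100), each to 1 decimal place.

0.6 : 7.2 : 34.6 : 83.2 : 100.0 : 48.1

The 5 Xr atoms are independent, so intensities follow the terms of (0.2939 + 0.7061)^5.
P(M) = 0.2939^5 = 0.002193
P(M+2) = 5 × 0.2939^4 × 0.7061^1 = 0.026341
P(M+4) = 10 × 0.2939^3 × 0.7061^2 = 0.126570
P(M+6) = 10 × 0.2939^2 × 0.7061^3 = 0.304087
P(M+8) = 5 × 0.2939^1 × 0.7061^4 = 0.365287
P(M+10) = 0.7061^5 = 0.175522
The M+8 peak is largest (0.365287); scaling to 100 gives 0.6 : 7.2 : 34.6 : 83.2 : 100.0 : 48.1.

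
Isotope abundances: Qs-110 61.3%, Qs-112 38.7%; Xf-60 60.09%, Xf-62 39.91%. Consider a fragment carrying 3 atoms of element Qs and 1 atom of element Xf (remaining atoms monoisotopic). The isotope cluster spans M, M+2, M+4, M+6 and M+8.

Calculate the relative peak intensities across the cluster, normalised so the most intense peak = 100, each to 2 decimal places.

39.09 : 100.00 : 95.91 : 40.88 : 6.53

Element Qs pattern (n=3): 0.2303464 : 0.43626781 : 0.27542519 : 0.0579606
Element Xf pattern (n=1): 0.6009 : 0.3991
Convolve the two distributions (both contribute in 2-u steps):
  M: 0.2303464×0.6009 = 0.138415
  M+2: 0.2303464×0.3991 + 0.43626781×0.6009 = 0.354085
  M+4: 0.43626781×0.3991 + 0.27542519×0.6009 = 0.339617
  M+6: 0.27542519×0.3991 + 0.0579606×0.6009 = 0.144751
  M+8: 0.0579606×0.3991 = 0.023132
Scale to base peak (0.354085) = 100: 39.09 : 100.00 : 95.91 : 40.88 : 6.53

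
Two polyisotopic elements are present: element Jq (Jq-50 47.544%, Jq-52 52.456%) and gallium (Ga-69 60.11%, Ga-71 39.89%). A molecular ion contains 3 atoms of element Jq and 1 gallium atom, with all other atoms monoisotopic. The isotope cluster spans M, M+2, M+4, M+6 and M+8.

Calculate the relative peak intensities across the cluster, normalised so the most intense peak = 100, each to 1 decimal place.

Element Jq pattern (n=3): 0.10746998 : 0.35571965 : 0.39247077 : 0.1443396
Gallium pattern (n=1): 0.6011 : 0.3989
Convolve the two distributions (both contribute in 2-u steps):
  M: 0.10746998×0.6011 = 0.064600
  M+2: 0.10746998×0.3989 + 0.35571965×0.6011 = 0.256693
  M+4: 0.35571965×0.3989 + 0.39247077×0.6011 = 0.377811
  M+6: 0.39247077×0.3989 + 0.1443396×0.6011 = 0.243319
  M+8: 0.1443396×0.3989 = 0.057577
Scale to base peak (0.377811) = 100: 17.1 : 67.9 : 100.0 : 64.4 : 15.2

17.1 : 67.9 : 100.0 : 64.4 : 15.2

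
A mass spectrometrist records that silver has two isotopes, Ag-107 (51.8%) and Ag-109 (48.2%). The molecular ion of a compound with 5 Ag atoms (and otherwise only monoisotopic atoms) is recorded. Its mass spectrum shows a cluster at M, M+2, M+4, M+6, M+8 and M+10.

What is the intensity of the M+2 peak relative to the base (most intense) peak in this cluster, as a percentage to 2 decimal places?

(0.518 + 0.482)^5 gives M 0.0373, M+2 0.1735, M+4 0.3229, M+6 0.3005, M+8 0.1398, M+10 0.0260; the largest is M+4.
P(M+4) = C(5,2) × 0.518^3 × 0.482^2 = 10 × 0.13899183 × 0.232324 = 0.322911 (base)
P(M+2) = C(5,1) × 0.518^4 × 0.482^1 = 5 × 0.07199777 × 0.4820 = 0.173515
Relative intensity = 0.173515 / 0.322911 × 100 = 53.73

53.73%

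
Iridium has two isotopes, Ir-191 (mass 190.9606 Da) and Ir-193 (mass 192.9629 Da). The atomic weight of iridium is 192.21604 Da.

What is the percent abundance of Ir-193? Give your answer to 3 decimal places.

62.700%

Let x be the fractional abundance of Ir-191; then Ir-193 has abundance 1 − x.
190.9606·x + 192.9629·(1 − x) = 192.21604
(190.9606 − 192.9629)·x = 192.21604 − 192.9629
x = -0.74686 / -2.0023 = 0.37300 → 37.300% Ir-191, 62.700% Ir-193.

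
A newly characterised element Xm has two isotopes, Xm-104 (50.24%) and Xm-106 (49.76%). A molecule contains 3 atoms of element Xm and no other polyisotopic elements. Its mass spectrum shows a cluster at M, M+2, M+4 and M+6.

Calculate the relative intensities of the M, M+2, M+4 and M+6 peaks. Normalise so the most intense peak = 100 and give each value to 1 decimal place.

Expanding (0.5024 + 0.4976)^3:
P(M) = 0.5024^3 = 0.126809
P(M+2) = 3 × 0.5024^2 × 0.4976^1 = 0.376791
P(M+4) = 3 × 0.5024^1 × 0.4976^2 = 0.373191
P(M+6) = 0.4976^3 = 0.123209
The M+2 peak is largest (0.376791); scaling to 100 gives 33.7 : 100.0 : 99.0 : 32.7.

33.7 : 100.0 : 99.0 : 32.7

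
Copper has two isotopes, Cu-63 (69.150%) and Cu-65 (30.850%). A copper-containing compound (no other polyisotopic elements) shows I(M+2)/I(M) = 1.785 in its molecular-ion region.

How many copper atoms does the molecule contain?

4

With n Cu atoms, P(M+2)/P(M) = C(n,1)·p^(n−1)q / p^n = n·q/p = n · 0.30850/0.69150.
n = 1.785 × 0.69150/0.30850 = 4.00 ≈ 4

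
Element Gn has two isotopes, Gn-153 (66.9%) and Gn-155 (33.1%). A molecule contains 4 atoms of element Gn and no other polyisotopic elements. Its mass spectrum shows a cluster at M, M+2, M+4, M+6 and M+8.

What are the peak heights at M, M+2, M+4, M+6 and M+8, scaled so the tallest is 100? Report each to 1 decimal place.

Each Gn atom is independently Gn-153 (p = 0.669) or Gn-155 (q = 0.331); the cluster is the binomial expansion (p + q)^4.
P(M) = 0.669^4 = 0.200311
P(M+2) = 4 × 0.669^3 × 0.331^1 = 0.396430
P(M+4) = 6 × 0.669^2 × 0.331^2 = 0.294211
P(M+6) = 4 × 0.669^1 × 0.331^3 = 0.097044
P(M+8) = 0.331^4 = 0.012004
The M+2 peak is largest (0.396430); scaling to 100 gives 50.5 : 100.0 : 74.2 : 24.5 : 3.0.

50.5 : 100.0 : 74.2 : 24.5 : 3.0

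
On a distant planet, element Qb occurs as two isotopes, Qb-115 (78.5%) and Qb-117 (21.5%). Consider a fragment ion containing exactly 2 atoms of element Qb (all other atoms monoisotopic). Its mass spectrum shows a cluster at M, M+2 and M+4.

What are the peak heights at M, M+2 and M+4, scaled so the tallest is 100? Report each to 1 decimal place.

100.0 : 54.8 : 7.5

The 2 Qb atoms are independent, so intensities follow the terms of (0.785 + 0.215)^2.
P(M) = 0.785^2 = 0.616225
P(M+2) = 2 × 0.785^1 × 0.215^1 = 0.337550
P(M+4) = 0.215^2 = 0.046225
The M peak is largest (0.616225); scaling to 100 gives 100.0 : 54.8 : 7.5.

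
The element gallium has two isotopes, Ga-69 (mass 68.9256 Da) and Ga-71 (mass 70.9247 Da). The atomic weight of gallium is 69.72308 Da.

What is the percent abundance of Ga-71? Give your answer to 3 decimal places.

39.892%

Writing the weighted mean with unknown fraction x of Ga-69:
68.9256·x + 70.9247·(1 − x) = 69.72308
(68.9256 − 70.9247)·x = 69.72308 − 70.9247
x = -1.20162 / -1.9991 = 0.60108 → 60.108% Ga-69, 39.892% Ga-71.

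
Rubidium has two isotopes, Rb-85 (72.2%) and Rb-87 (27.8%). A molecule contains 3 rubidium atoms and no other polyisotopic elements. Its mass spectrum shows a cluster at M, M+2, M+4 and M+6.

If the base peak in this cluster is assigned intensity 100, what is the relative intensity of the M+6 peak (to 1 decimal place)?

4.9

(0.722 + 0.278)^3 gives M 0.3764, M+2 0.4348, M+4 0.1674, M+6 0.0215; the largest is M+2.
P(M+2) = C(3,1) × 0.722^2 × 0.278^1 = 3 × 0.521284 × 0.2780 = 0.434751 (base)
P(M+6) = C(3,3) × 0.722^0 × 0.278^3 = 1 × 1.0000 × 0.02148495 = 0.021485
Relative intensity = 0.021485 / 0.434751 × 100 = 4.9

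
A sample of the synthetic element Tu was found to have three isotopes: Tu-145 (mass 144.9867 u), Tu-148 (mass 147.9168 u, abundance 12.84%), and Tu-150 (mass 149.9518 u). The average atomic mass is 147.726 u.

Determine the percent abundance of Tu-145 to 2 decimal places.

39.57%

Let x and y be the fractions of Tu-145 and Tu-150. Then x + y = 1 − 0.1284 = 0.8716 and 144.9867x + 149.9518y = 147.726 − 0.1284×147.9168 = 128.73348288.
Substituting: 144.9867x + 149.9518(0.8716 − x) = 128.73348288
(144.9867 − 149.9518)x = -1.964506  ⇒  x = 0.39566, y = 0.47594
Tu-145: 39.57%, Tu-150: 47.59%.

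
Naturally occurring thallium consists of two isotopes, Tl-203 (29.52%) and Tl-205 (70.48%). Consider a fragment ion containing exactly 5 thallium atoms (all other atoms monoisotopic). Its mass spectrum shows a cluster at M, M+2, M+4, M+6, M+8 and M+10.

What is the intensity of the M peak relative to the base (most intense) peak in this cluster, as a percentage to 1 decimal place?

0.6%

Binomial terms of (0.2952 + 0.7048)^5: M 0.0022, M+2 0.0268, M+4 0.1278, M+6 0.3051, M+8 0.3642, M+10 0.1739 → M+8 is the base peak.
P(M+8) = C(5,4) × 0.2952^1 × 0.7048^4 = 5 × 0.2952 × 0.24675365 = 0.364208 (base)
P(M) = C(5,0) × 0.2952^5 × 0.7048^0 = 1 × 0.00224172 × 1.0000 = 0.002242
Relative intensity = 0.002242 / 0.364208 × 100 = 0.6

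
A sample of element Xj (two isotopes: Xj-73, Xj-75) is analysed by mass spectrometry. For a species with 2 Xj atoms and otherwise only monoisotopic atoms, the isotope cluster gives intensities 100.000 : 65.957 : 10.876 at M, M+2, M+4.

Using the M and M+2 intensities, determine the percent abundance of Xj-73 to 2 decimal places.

Let p = fractional abundance of Xj-73. I(M+2)/I(M) = [C(2,1)·p^1·(1−p)] / p^2 = 2·(1−p)/p = 65.957/100.000 = 0.6596
(1−p)/p = 0.6596/2 = 0.3298  ⇒  p = 1/(1 + 0.3298) = 0.7520
Xj-73: 75.20%, Xj-75: 24.80%.

75.20%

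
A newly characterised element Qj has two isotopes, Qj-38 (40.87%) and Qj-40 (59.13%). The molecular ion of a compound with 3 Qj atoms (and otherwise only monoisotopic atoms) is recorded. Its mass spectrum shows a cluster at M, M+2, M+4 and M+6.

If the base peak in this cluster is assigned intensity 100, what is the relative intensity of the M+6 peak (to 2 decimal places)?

48.23

Term probabilities: M 0.0683, M+2 0.2963, M+4 0.4287, M+6 0.2067. Base peak = M+4.
P(M+4) = C(3,2) × 0.4087^1 × 0.5913^2 = 3 × 0.4087 × 0.34963569 = 0.428688 (base)
P(M+6) = C(3,3) × 0.4087^0 × 0.5913^3 = 1 × 1.0000 × 0.20673958 = 0.206740
Relative intensity = 0.206740 / 0.428688 × 100 = 48.23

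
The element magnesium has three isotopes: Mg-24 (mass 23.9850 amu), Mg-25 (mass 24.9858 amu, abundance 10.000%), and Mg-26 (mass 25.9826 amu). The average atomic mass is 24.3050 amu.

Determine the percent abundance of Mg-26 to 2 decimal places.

11.01%

Let x and y be the fractions of Mg-24 and Mg-26. Then x + y = 1 − 0.10000 = 0.90000 and 23.9850x + 25.9826y = 24.3050 − 0.10000×24.9858 = 21.80642.
Substituting: 23.9850x + 25.9826(0.90000 − x) = 21.80642
(23.9850 − 25.9826)x = -1.57792  ⇒  x = 0.78991, y = 0.11009
Mg-24: 78.99%, Mg-26: 11.01%.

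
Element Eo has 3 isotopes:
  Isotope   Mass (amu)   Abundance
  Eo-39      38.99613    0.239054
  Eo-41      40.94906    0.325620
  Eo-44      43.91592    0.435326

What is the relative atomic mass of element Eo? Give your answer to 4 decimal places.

Average mass = Σ (abundance × isotope mass) = 0.239054 × 38.99613 + 0.325620 × 40.94906 + 0.435326 × 43.91592
= 9.322181 + 13.333833 + 19.117742 = 41.773756 amu

41.7738 amu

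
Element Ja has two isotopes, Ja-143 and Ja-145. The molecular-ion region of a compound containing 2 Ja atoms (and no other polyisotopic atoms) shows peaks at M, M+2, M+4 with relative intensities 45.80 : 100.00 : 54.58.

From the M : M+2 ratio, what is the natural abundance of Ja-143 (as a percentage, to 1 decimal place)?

47.8%

Let p = fractional abundance of Ja-143. I(M+2)/I(M) = [C(2,1)·p^1·(1−p)] / p^2 = 2·(1−p)/p = 100.00/45.80 = 2.1834
(1−p)/p = 2.1834/2 = 1.0917  ⇒  p = 1/(1 + 1.0917) = 0.4781
Ja-143: 47.8%, Ja-145: 52.2%.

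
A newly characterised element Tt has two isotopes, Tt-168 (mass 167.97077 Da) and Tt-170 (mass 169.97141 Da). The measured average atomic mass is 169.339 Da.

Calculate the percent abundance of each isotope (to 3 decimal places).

With x = fraction of Tt-168 (so Tt-170 is 1 − x):
167.97077·x + 169.97141·(1 − x) = 169.339
(167.97077 − 169.97141)·x = 169.339 − 169.97141
x = -0.63241 / -2.00064 = 0.31610 → 31.610% Tt-168, 68.390% Tt-170.

Tt-168: 31.610%, Tt-170: 68.390%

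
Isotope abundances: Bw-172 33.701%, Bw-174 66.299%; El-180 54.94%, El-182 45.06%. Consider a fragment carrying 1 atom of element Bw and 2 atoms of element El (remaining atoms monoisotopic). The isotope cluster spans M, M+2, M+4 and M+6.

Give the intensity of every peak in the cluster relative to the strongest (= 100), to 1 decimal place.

Element Bw pattern (n=1): 0.33701 : 0.66299
Element El pattern (n=2): 0.30184036 : 0.49511928 : 0.20304036
Convolve the two distributions (both contribute in 2-u steps):
  M: 0.33701×0.30184036 = 0.101723
  M+2: 0.33701×0.49511928 + 0.66299×0.30184036 = 0.366977
  M+4: 0.33701×0.20304036 + 0.66299×0.49511928 = 0.396686
  M+6: 0.66299×0.20304036 = 0.134614
Scale to base peak (0.396686) = 100: 25.6 : 92.5 : 100.0 : 33.9

25.6 : 92.5 : 100.0 : 33.9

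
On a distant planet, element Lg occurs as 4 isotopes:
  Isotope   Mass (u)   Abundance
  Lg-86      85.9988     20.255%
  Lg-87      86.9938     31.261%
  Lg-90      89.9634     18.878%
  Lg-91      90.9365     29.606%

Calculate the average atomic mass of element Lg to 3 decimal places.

Ar = Σ fᵢ·mᵢ = 0.20255 × 85.9988 + 0.31261 × 86.9938 + 0.18878 × 89.9634 + 0.29606 × 90.9365
= 17.41906 + 27.19513 + 16.98329 + 26.92266 = 88.52014 u

88.520 u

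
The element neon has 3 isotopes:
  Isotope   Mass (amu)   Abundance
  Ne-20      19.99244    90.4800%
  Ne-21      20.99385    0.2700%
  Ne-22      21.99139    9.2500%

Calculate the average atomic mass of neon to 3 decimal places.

The abundance-weighted mean is 0.904800 × 19.99244 + 0.002700 × 20.99385 + 0.092500 × 21.99139
= 18.089160 + 0.056683 + 2.034204 = 20.180047 amu

20.180 amu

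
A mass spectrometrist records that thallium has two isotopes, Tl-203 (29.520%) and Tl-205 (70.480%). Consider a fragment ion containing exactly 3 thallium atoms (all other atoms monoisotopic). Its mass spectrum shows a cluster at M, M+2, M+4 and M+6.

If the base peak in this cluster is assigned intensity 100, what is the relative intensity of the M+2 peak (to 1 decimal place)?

Binomial terms of (0.29520 + 0.70480)^3: M 0.0257, M+2 0.1843, M+4 0.4399, M+6 0.3501 → M+4 is the base peak.
P(M+4) = C(3,2) × 0.29520^1 × 0.70480^2 = 3 × 0.2952 × 0.49674304 = 0.439916 (base)
P(M+2) = C(3,1) × 0.29520^2 × 0.70480^1 = 3 × 0.08714304 × 0.7048 = 0.184255
Relative intensity = 0.184255 / 0.439916 × 100 = 41.9

41.9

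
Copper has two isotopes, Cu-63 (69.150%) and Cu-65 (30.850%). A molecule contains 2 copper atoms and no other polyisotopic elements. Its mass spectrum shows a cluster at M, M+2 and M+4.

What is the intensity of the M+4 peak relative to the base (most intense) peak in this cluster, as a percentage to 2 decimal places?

19.90%

Binomial terms of (0.69150 + 0.30850)^2: M 0.4782, M+2 0.4267, M+4 0.0952 → M is the base peak.
P(M) = C(2,0) × 0.69150^2 × 0.30850^0 = 1 × 0.47817225 × 1.0000 = 0.478172 (base)
P(M+4) = C(2,2) × 0.69150^0 × 0.30850^2 = 1 × 1.0000 × 0.09517225 = 0.095172
Relative intensity = 0.095172 / 0.478172 × 100 = 19.90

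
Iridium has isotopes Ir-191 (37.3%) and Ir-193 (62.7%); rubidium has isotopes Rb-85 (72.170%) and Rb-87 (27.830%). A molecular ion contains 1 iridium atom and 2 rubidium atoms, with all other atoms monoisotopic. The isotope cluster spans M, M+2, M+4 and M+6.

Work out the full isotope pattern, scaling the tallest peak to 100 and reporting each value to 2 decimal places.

Iridium pattern (n=1): 0.3730 : 0.6270
Rubidium pattern (n=2): 0.52085089 : 0.40169822 : 0.07745089
Convolve the two distributions (both contribute in 2-u steps):
  M: 0.3730×0.52085089 = 0.194277
  M+2: 0.3730×0.40169822 + 0.6270×0.52085089 = 0.476407
  M+4: 0.3730×0.07745089 + 0.6270×0.40169822 = 0.280754
  M+6: 0.6270×0.07745089 = 0.048562
Scale to base peak (0.476407) = 100: 40.78 : 100.00 : 58.93 : 10.19

40.78 : 100.00 : 58.93 : 10.19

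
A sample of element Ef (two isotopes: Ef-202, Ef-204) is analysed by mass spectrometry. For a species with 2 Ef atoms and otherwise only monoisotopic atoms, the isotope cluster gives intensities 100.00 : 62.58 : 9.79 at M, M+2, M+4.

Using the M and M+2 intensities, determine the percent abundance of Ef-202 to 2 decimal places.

If p is the fraction of Ef that is Ef-202, then I(M+2)/I(M) = [C(2,1)·p^1·(1−p)] / p^2 = 2·(1−p)/p = 62.58/100.00 = 0.6258
(1−p)/p = 0.6258/2 = 0.3129  ⇒  p = 1/(1 + 0.3129) = 0.7617
Ef-202: 76.17%, Ef-204: 23.83%.

76.17%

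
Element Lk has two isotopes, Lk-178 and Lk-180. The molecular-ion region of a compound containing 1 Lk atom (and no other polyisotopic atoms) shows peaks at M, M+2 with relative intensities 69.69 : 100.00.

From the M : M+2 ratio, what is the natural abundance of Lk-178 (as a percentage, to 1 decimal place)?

41.1%

Let p = fractional abundance of Lk-178. I(M+2)/I(M) = [C(1,1)·p^0·(1−p)] / p^1 = 1·(1−p)/p = 100.00/69.69 = 1.4349
(1−p)/p = 1.4349/1 = 1.4349  ⇒  p = 1/(1 + 1.4349) = 0.4107
Lk-178: 41.1%, Lk-180: 58.9%.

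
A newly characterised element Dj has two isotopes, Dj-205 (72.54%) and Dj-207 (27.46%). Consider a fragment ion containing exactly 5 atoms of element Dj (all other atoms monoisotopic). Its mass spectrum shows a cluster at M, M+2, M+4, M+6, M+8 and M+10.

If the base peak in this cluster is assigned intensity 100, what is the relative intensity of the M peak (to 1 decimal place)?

52.8

Binomial terms of (0.7254 + 0.2746)^5: M 0.2009, M+2 0.3802, M+4 0.2878, M+6 0.1090, M+8 0.0206, M+10 0.0016 → M+2 is the base peak.
P(M+2) = C(5,1) × 0.7254^4 × 0.2746^1 = 5 × 0.27689187 × 0.2746 = 0.380173 (base)
P(M) = C(5,0) × 0.7254^5 × 0.2746^0 = 1 × 0.20085736 × 1.0000 = 0.200857
Relative intensity = 0.200857 / 0.380173 × 100 = 52.8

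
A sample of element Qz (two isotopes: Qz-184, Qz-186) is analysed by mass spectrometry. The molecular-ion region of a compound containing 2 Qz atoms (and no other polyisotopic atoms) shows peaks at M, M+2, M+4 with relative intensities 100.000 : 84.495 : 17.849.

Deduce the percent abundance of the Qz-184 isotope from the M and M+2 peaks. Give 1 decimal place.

70.3%

Write p for the Qz-184 fraction. I(M+2)/I(M) = [C(2,1)·p^1·(1−p)] / p^2 = 2·(1−p)/p = 84.495/100.000 = 0.8450
(1−p)/p = 0.8450/2 = 0.4225  ⇒  p = 1/(1 + 0.4225) = 0.7030
Qz-184: 70.3%, Qz-186: 29.7%.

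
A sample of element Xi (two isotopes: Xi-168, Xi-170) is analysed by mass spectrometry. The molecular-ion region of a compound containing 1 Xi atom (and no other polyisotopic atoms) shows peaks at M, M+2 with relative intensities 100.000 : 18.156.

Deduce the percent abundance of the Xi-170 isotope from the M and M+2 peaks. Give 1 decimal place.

15.4%

If p is the fraction of Xi that is Xi-168, then I(M+2)/I(M) = [C(1,1)·p^0·(1−p)] / p^1 = 1·(1−p)/p = 18.156/100.000 = 0.1816
(1−p)/p = 0.1816/1 = 0.1816  ⇒  p = 1/(1 + 0.1816) = 0.8463
Xi-168: 84.6%, Xi-170: 15.4%.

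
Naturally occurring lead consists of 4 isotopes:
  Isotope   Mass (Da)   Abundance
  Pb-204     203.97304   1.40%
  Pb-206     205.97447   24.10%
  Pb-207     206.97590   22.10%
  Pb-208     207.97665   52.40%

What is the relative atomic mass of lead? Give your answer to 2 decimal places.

The abundance-weighted mean is 0.0140 × 203.97304 + 0.2410 × 205.97447 + 0.2210 × 206.97590 + 0.5240 × 207.97665
= 2.855623 + 49.639847 + 45.741674 + 108.979765 = 207.216909 Da

207.22 Da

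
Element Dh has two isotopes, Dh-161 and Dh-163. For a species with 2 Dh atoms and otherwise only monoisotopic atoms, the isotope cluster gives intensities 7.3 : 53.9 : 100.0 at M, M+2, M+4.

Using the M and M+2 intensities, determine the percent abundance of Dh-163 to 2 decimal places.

If p is the fraction of Dh that is Dh-161, then I(M+2)/I(M) = [C(2,1)·p^1·(1−p)] / p^2 = 2·(1−p)/p = 53.9/7.3 = 7.3836
(1−p)/p = 7.3836/2 = 3.6918  ⇒  p = 1/(1 + 3.6918) = 0.2131
Dh-161: 21.31%, Dh-163: 78.69%.

78.69%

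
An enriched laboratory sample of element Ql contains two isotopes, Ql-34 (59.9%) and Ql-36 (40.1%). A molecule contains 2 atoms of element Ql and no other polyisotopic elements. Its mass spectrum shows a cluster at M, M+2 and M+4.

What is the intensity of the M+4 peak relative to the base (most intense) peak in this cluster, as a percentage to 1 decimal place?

(0.599 + 0.401)^2 gives M 0.3588, M+2 0.4804, M+4 0.1608; the largest is M+2.
P(M+2) = C(2,1) × 0.599^1 × 0.401^1 = 2 × 0.5990 × 0.4010 = 0.480398 (base)
P(M+4) = C(2,2) × 0.599^0 × 0.401^2 = 1 × 1.0000 × 0.160801 = 0.160801
Relative intensity = 0.160801 / 0.480398 × 100 = 33.5

33.5%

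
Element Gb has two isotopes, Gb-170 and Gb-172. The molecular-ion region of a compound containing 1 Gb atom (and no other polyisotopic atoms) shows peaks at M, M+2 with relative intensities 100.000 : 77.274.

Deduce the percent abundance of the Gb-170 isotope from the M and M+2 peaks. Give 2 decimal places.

Write p for the Gb-170 fraction. I(M+2)/I(M) = [C(1,1)·p^0·(1−p)] / p^1 = 1·(1−p)/p = 77.274/100.000 = 0.7727
(1−p)/p = 0.7727/1 = 0.7727  ⇒  p = 1/(1 + 0.7727) = 0.5641
Gb-170: 56.41%, Gb-172: 43.59%.

56.41%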